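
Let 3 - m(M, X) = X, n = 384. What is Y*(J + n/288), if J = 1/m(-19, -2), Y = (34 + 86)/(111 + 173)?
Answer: 46/71 ≈ 0.64789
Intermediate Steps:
m(M, X) = 3 - X
Y = 30/71 (Y = 120/284 = 120*(1/284) = 30/71 ≈ 0.42254)
J = ⅕ (J = 1/(3 - 1*(-2)) = 1/(3 + 2) = 1/5 = ⅕ ≈ 0.20000)
Y*(J + n/288) = 30*(⅕ + 384/288)/71 = 30*(⅕ + 384*(1/288))/71 = 30*(⅕ + 4/3)/71 = (30/71)*(23/15) = 46/71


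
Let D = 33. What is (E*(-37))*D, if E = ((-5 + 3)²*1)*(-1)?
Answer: 4884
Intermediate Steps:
E = -4 (E = ((-2)²*1)*(-1) = (4*1)*(-1) = 4*(-1) = -4)
(E*(-37))*D = -4*(-37)*33 = 148*33 = 4884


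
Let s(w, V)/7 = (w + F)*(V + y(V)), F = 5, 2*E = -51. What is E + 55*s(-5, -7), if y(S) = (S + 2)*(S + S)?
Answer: -51/2 ≈ -25.500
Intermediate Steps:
E = -51/2 (E = (½)*(-51) = -51/2 ≈ -25.500)
y(S) = 2*S*(2 + S) (y(S) = (2 + S)*(2*S) = 2*S*(2 + S))
s(w, V) = 7*(5 + w)*(V + 2*V*(2 + V)) (s(w, V) = 7*((w + 5)*(V + 2*V*(2 + V))) = 7*((5 + w)*(V + 2*V*(2 + V))) = 7*(5 + w)*(V + 2*V*(2 + V)))
E + 55*s(-5, -7) = -51/2 + 55*(7*(-7)*(25 - 5 + 10*(-7) + 2*(-5)*(2 - 7))) = -51/2 + 55*(7*(-7)*(25 - 5 - 70 + 2*(-5)*(-5))) = -51/2 + 55*(7*(-7)*(25 - 5 - 70 + 50)) = -51/2 + 55*(7*(-7)*0) = -51/2 + 55*0 = -51/2 + 0 = -51/2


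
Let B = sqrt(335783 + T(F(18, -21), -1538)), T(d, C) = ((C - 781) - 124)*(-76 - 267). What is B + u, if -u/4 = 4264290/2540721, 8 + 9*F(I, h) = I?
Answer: -5685720/846907 + 2*sqrt(293433) ≈ 1076.7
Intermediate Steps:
F(I, h) = -8/9 + I/9
T(d, C) = 310415 - 343*C (T(d, C) = ((-781 + C) - 124)*(-343) = (-905 + C)*(-343) = 310415 - 343*C)
u = -5685720/846907 (u = -17057160/2540721 = -4*1421430/846907 = -5685720/846907 ≈ -6.7135)
B = 2*sqrt(293433) (B = sqrt(335783 + (310415 - 343*(-1538))) = sqrt(335783 + (310415 + 527534)) = sqrt(335783 + 837949) = sqrt(1173732) = 2*sqrt(293433) ≈ 1083.4)
B + u = 2*sqrt(293433) - 5685720/846907 = -5685720/846907 + 2*sqrt(293433)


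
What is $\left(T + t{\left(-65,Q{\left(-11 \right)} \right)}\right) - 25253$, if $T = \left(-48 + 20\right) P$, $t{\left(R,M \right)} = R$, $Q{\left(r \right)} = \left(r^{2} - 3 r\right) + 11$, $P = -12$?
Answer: $-24982$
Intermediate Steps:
$Q{\left(r \right)} = 11 + r^{2} - 3 r$
$T = 336$ ($T = \left(-48 + 20\right) \left(-12\right) = \left(-28\right) \left(-12\right) = 336$)
$\left(T + t{\left(-65,Q{\left(-11 \right)} \right)}\right) - 25253 = \left(336 - 65\right) - 25253 = 271 - 25253 = -24982$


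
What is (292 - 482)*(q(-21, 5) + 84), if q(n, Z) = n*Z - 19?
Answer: 7600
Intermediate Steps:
q(n, Z) = -19 + Z*n (q(n, Z) = Z*n - 19 = -19 + Z*n)
(292 - 482)*(q(-21, 5) + 84) = (292 - 482)*((-19 + 5*(-21)) + 84) = -190*((-19 - 105) + 84) = -190*(-124 + 84) = -190*(-40) = 7600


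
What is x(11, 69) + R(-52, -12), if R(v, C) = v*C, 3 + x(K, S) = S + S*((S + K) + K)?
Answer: 6969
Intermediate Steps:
x(K, S) = -3 + S + S*(S + 2*K) (x(K, S) = -3 + (S + S*((S + K) + K)) = -3 + (S + S*((K + S) + K)) = -3 + (S + S*(S + 2*K)) = -3 + S + S*(S + 2*K))
R(v, C) = C*v
x(11, 69) + R(-52, -12) = (-3 + 69 + 69² + 2*11*69) - 12*(-52) = (-3 + 69 + 4761 + 1518) + 624 = 6345 + 624 = 6969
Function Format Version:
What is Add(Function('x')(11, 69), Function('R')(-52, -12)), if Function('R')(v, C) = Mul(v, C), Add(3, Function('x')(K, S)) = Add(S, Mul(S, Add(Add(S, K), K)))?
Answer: 6969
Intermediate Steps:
Function('x')(K, S) = Add(-3, S, Mul(S, Add(S, Mul(2, K)))) (Function('x')(K, S) = Add(-3, Add(S, Mul(S, Add(Add(S, K), K)))) = Add(-3, Add(S, Mul(S, Add(Add(K, S), K)))) = Add(-3, Add(S, Mul(S, Add(S, Mul(2, K))))) = Add(-3, S, Mul(S, Add(S, Mul(2, K)))))
Function('R')(v, C) = Mul(C, v)
Add(Function('x')(11, 69), Function('R')(-52, -12)) = Add(Add(-3, 69, Pow(69, 2), Mul(2, 11, 69)), Mul(-12, -52)) = Add(Add(-3, 69, 4761, 1518), 624) = Add(6345, 624) = 6969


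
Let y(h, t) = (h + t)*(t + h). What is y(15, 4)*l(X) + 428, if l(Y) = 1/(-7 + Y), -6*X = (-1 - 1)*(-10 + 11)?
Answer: 7477/20 ≈ 373.85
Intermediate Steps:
X = ⅓ (X = -(-1 - 1)*(-10 + 11)/6 = -(-1)/3 = -⅙*(-2) = ⅓ ≈ 0.33333)
y(h, t) = (h + t)² (y(h, t) = (h + t)*(h + t) = (h + t)²)
y(15, 4)*l(X) + 428 = (15 + 4)²/(-7 + ⅓) + 428 = 19²/(-20/3) + 428 = 361*(-3/20) + 428 = -1083/20 + 428 = 7477/20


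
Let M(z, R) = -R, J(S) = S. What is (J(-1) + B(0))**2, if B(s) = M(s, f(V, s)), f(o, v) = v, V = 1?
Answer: 1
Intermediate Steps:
B(s) = -s
(J(-1) + B(0))**2 = (-1 - 1*0)**2 = (-1 + 0)**2 = (-1)**2 = 1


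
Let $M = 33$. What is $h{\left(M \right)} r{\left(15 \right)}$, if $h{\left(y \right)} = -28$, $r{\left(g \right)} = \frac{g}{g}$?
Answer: $-28$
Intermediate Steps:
$r{\left(g \right)} = 1$
$h{\left(M \right)} r{\left(15 \right)} = \left(-28\right) 1 = -28$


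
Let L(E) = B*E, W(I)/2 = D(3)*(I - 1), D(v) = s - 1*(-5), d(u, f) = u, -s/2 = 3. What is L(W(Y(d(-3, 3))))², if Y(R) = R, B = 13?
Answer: 10816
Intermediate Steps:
s = -6 (s = -2*3 = -6)
D(v) = -1 (D(v) = -6 - 1*(-5) = -6 + 5 = -1)
W(I) = 2 - 2*I (W(I) = 2*(-(I - 1)) = 2*(-(-1 + I)) = 2*(1 - I) = 2 - 2*I)
L(E) = 13*E
L(W(Y(d(-3, 3))))² = (13*(2 - 2*(-3)))² = (13*(2 + 6))² = (13*8)² = 104² = 10816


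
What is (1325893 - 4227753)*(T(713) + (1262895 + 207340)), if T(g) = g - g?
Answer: -4266416137100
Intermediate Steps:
T(g) = 0
(1325893 - 4227753)*(T(713) + (1262895 + 207340)) = (1325893 - 4227753)*(0 + (1262895 + 207340)) = -2901860*(0 + 1470235) = -2901860*1470235 = -4266416137100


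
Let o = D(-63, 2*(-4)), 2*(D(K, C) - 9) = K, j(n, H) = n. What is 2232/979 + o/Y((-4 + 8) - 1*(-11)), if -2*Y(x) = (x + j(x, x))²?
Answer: 45619/19580 ≈ 2.3299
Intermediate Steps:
D(K, C) = 9 + K/2
o = -45/2 (o = 9 + (½)*(-63) = 9 - 63/2 = -45/2 ≈ -22.500)
Y(x) = -2*x² (Y(x) = -(x + x)²/2 = -4*x²/2 = -2*x²)
2232/979 + o/Y((-4 + 8) - 1*(-11)) = 2232/979 - 45*(-1/(2*((-4 + 8) - 1*(-11))²))/2 = 2232*(1/979) - 45*(-1/(2*(4 + 11)²))/2 = 2232/979 - 45/(2*((-2*15²))) = 2232/979 - 45/(2*((-2*225))) = 2232/979 - 45/2/(-450) = 2232/979 - 45/2*(-1/450) = 2232/979 + 1/20 = 45619/19580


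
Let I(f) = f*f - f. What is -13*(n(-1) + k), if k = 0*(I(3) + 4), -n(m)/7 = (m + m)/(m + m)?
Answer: 91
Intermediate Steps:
n(m) = -7 (n(m) = -7*(m + m)/(m + m) = -7*2*m/(2*m) = -7*2*m*1/(2*m) = -7*1 = -7)
I(f) = f² - f
k = 0 (k = 0*(3*(-1 + 3) + 4) = 0*(3*2 + 4) = 0*(6 + 4) = 0*10 = 0)
-13*(n(-1) + k) = -13*(-7 + 0) = -13*(-7) = 91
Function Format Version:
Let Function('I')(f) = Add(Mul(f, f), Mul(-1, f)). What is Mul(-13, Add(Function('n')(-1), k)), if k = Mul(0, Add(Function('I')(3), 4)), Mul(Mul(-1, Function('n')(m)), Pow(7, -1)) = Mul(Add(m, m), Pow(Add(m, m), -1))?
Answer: 91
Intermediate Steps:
Function('n')(m) = -7 (Function('n')(m) = Mul(-7, Mul(Add(m, m), Pow(Add(m, m), -1))) = Mul(-7, Mul(Mul(2, m), Pow(Mul(2, m), -1))) = Mul(-7, Mul(Mul(2, m), Mul(Rational(1, 2), Pow(m, -1)))) = Mul(-7, 1) = -7)
Function('I')(f) = Add(Pow(f, 2), Mul(-1, f))
k = 0 (k = Mul(0, Add(Mul(3, Add(-1, 3)), 4)) = Mul(0, Add(Mul(3, 2), 4)) = Mul(0, Add(6, 4)) = Mul(0, 10) = 0)
Mul(-13, Add(Function('n')(-1), k)) = Mul(-13, Add(-7, 0)) = Mul(-13, -7) = 91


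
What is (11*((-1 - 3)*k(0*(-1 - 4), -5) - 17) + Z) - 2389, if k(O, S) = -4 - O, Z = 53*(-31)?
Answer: -4043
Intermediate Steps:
Z = -1643
(11*((-1 - 3)*k(0*(-1 - 4), -5) - 17) + Z) - 2389 = (11*((-1 - 3)*(-4 - 0*(-1 - 4)) - 17) - 1643) - 2389 = (11*(-4*(-4 - 0*(-5)) - 17) - 1643) - 2389 = (11*(-4*(-4 - 1*0) - 17) - 1643) - 2389 = (11*(-4*(-4 + 0) - 17) - 1643) - 2389 = (11*(-4*(-4) - 17) - 1643) - 2389 = (11*(16 - 17) - 1643) - 2389 = (11*(-1) - 1643) - 2389 = (-11 - 1643) - 2389 = -1654 - 2389 = -4043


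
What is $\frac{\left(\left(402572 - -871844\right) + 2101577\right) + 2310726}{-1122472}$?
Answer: $- \frac{5686719}{1122472} \approx -5.0662$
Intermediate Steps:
$\frac{\left(\left(402572 - -871844\right) + 2101577\right) + 2310726}{-1122472} = \left(\left(\left(402572 + 871844\right) + 2101577\right) + 2310726\right) \left(- \frac{1}{1122472}\right) = \left(\left(1274416 + 2101577\right) + 2310726\right) \left(- \frac{1}{1122472}\right) = \left(3375993 + 2310726\right) \left(- \frac{1}{1122472}\right) = 5686719 \left(- \frac{1}{1122472}\right) = - \frac{5686719}{1122472}$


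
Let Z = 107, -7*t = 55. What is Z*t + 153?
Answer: -4814/7 ≈ -687.71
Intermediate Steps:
t = -55/7 (t = -⅐*55 = -55/7 ≈ -7.8571)
Z*t + 153 = 107*(-55/7) + 153 = -5885/7 + 153 = -4814/7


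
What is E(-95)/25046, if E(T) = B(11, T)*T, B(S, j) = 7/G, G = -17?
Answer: 95/60826 ≈ 0.0015618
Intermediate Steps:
B(S, j) = -7/17 (B(S, j) = 7/(-17) = 7*(-1/17) = -7/17)
E(T) = -7*T/17
E(-95)/25046 = -7/17*(-95)/25046 = (665/17)*(1/25046) = 95/60826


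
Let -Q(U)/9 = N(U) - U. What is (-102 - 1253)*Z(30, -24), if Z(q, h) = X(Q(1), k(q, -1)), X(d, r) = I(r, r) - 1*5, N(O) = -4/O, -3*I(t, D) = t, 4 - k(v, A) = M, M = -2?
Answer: 9485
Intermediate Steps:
k(v, A) = 6 (k(v, A) = 4 - 1*(-2) = 4 + 2 = 6)
I(t, D) = -t/3
Q(U) = 9*U + 36/U (Q(U) = -9*(-4/U - U) = -9*(-U - 4/U) = 9*U + 36/U)
X(d, r) = -5 - r/3 (X(d, r) = -r/3 - 1*5 = -r/3 - 5 = -5 - r/3)
Z(q, h) = -7 (Z(q, h) = -5 - ⅓*6 = -5 - 2 = -7)
(-102 - 1253)*Z(30, -24) = (-102 - 1253)*(-7) = -1355*(-7) = 9485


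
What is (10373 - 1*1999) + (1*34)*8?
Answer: 8646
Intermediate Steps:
(10373 - 1*1999) + (1*34)*8 = (10373 - 1999) + 34*8 = 8374 + 272 = 8646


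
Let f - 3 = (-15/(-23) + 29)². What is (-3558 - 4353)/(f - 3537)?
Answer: 4184919/1404362 ≈ 2.9799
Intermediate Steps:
f = 466711/529 (f = 3 + (-15/(-23) + 29)² = 3 + (-15*(-1/23) + 29)² = 3 + (15/23 + 29)² = 3 + (682/23)² = 3 + 465124/529 = 466711/529 ≈ 882.25)
(-3558 - 4353)/(f - 3537) = (-3558 - 4353)/(466711/529 - 3537) = -7911/(-1404362/529) = -7911*(-529/1404362) = 4184919/1404362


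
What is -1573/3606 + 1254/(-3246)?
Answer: -1604647/1950846 ≈ -0.82254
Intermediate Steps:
-1573/3606 + 1254/(-3246) = -1573*1/3606 + 1254*(-1/3246) = -1573/3606 - 209/541 = -1604647/1950846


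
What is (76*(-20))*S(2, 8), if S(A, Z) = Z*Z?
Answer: -97280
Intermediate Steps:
S(A, Z) = Z**2
(76*(-20))*S(2, 8) = (76*(-20))*8**2 = -1520*64 = -97280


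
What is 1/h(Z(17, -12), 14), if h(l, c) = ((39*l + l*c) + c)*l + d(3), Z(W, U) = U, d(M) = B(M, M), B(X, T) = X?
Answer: 1/7467 ≈ 0.00013392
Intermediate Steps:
d(M) = M
h(l, c) = 3 + l*(c + 39*l + c*l) (h(l, c) = ((39*l + l*c) + c)*l + 3 = ((39*l + c*l) + c)*l + 3 = (c + 39*l + c*l)*l + 3 = l*(c + 39*l + c*l) + 3 = 3 + l*(c + 39*l + c*l))
1/h(Z(17, -12), 14) = 1/(3 + 39*(-12)² + 14*(-12) + 14*(-12)²) = 1/(3 + 39*144 - 168 + 14*144) = 1/(3 + 5616 - 168 + 2016) = 1/7467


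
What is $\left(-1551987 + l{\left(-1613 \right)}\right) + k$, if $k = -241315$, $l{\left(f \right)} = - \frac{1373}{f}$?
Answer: $- \frac{2892594753}{1613} \approx -1.7933 \cdot 10^{6}$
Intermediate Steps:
$\left(-1551987 + l{\left(-1613 \right)}\right) + k = \left(-1551987 - \frac{1373}{-1613}\right) - 241315 = \left(-1551987 - - \frac{1373}{1613}\right) - 241315 = \left(-1551987 + \frac{1373}{1613}\right) - 241315 = - \frac{2503353658}{1613} - 241315 = - \frac{2892594753}{1613}$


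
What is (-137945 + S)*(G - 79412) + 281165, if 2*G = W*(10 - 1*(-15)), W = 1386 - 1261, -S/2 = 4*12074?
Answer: 36517738693/2 ≈ 1.8259e+10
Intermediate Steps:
S = -96592 (S = -8*12074 = -2*48296 = -96592)
W = 125
G = 3125/2 (G = (125*(10 - 1*(-15)))/2 = (125*(10 + 15))/2 = (125*25)/2 = (1/2)*3125 = 3125/2 ≈ 1562.5)
(-137945 + S)*(G - 79412) + 281165 = (-137945 - 96592)*(3125/2 - 79412) + 281165 = -234537*(-155699/2) + 281165 = 36517176363/2 + 281165 = 36517738693/2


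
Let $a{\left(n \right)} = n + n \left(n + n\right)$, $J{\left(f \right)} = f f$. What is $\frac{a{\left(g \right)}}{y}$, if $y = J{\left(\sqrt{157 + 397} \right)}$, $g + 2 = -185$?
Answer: $\frac{69751}{554} \approx 125.9$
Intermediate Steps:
$g = -187$ ($g = -2 - 185 = -187$)
$J{\left(f \right)} = f^{2}$
$a{\left(n \right)} = n + 2 n^{2}$ ($a{\left(n \right)} = n + n 2 n = n + 2 n^{2}$)
$y = 554$ ($y = \left(\sqrt{157 + 397}\right)^{2} = \left(\sqrt{554}\right)^{2} = 554$)
$\frac{a{\left(g \right)}}{y} = \frac{\left(-187\right) \left(1 + 2 \left(-187\right)\right)}{554} = - 187 \left(1 - 374\right) \frac{1}{554} = \left(-187\right) \left(-373\right) \frac{1}{554} = 69751 \cdot \frac{1}{554} = \frac{69751}{554}$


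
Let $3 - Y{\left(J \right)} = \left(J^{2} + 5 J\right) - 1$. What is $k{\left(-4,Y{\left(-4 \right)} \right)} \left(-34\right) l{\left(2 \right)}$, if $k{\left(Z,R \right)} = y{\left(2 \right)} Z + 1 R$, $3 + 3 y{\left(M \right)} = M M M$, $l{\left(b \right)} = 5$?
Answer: $- \frac{680}{3} \approx -226.67$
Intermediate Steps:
$Y{\left(J \right)} = 4 - J^{2} - 5 J$ ($Y{\left(J \right)} = 3 - \left(\left(J^{2} + 5 J\right) - 1\right) = 3 - \left(-1 + J^{2} + 5 J\right) = 4 - J^{2} - 5 J$)
$y{\left(M \right)} = -1 + \frac{M^{3}}{3}$ ($y{\left(M \right)} = -1 + \frac{M M M}{3} = -1 + \frac{M^{2} M}{3} = -1 + \frac{M^{3}}{3}$)
$k{\left(Z,R \right)} = R + \frac{5 Z}{3}$ ($k{\left(Z,R \right)} = \left(-1 + \frac{2^{3}}{3}\right) Z + 1 R = \left(-1 + \frac{1}{3} \cdot 8\right) Z + R = \left(-1 + \frac{8}{3}\right) Z + R = \frac{5 Z}{3} + R = R + \frac{5 Z}{3}$)
$k{\left(-4,Y{\left(-4 \right)} \right)} \left(-34\right) l{\left(2 \right)} = \left(\left(4 - \left(-4\right)^{2} - -20\right) + \frac{5}{3} \left(-4\right)\right) \left(-34\right) 5 = \left(\left(4 - 16 + 20\right) - \frac{20}{3}\right) \left(-34\right) 5 = \left(8 - \frac{20}{3}\right) \left(-34\right) 5 = \frac{4}{3} \left(-34\right) 5 = \left(- \frac{136}{3}\right) 5 = - \frac{680}{3}$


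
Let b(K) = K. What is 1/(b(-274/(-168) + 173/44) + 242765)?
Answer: 231/56080000 ≈ 4.1191e-6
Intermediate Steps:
1/(b(-274/(-168) + 173/44) + 242765) = 1/((-274/(-168) + 173/44) + 242765) = 1/((-274*(-1/168) + 173*(1/44)) + 242765) = 1/((137/84 + 173/44) + 242765) = 1/(1285/231 + 242765) = 1/(56080000/231) = 231/56080000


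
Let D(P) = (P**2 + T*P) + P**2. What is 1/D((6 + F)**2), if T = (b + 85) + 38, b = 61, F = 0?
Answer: 1/9216 ≈ 0.00010851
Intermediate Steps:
T = 184 (T = (61 + 85) + 38 = 146 + 38 = 184)
D(P) = 2*P**2 + 184*P (D(P) = (P**2 + 184*P) + P**2 = 2*P**2 + 184*P)
1/D((6 + F)**2) = 1/(2*(6 + 0)**2*(92 + (6 + 0)**2)) = 1/(2*6**2*(92 + 6**2)) = 1/(2*36*(92 + 36)) = 1/(2*36*128) = 1/9216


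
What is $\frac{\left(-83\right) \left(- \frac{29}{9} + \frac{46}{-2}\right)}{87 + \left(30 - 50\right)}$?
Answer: $\frac{19588}{603} \approx 32.484$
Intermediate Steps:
$\frac{\left(-83\right) \left(- \frac{29}{9} + \frac{46}{-2}\right)}{87 + \left(30 - 50\right)} = \frac{\left(-83\right) \left(\left(-29\right) \frac{1}{9} + 46 \left(- \frac{1}{2}\right)\right)}{87 + \left(30 - 50\right)} = \frac{\left(-83\right) \left(- \frac{29}{9} - 23\right)}{87 - 20} = \frac{\left(-83\right) \left(- \frac{236}{9}\right)}{67} = \frac{19588}{9} \cdot \frac{1}{67} = \frac{19588}{603}$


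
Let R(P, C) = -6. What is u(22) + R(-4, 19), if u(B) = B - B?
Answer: -6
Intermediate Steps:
u(B) = 0
u(22) + R(-4, 19) = 0 - 6 = -6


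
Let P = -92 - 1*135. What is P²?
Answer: 51529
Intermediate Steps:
P = -227 (P = -92 - 135 = -227)
P² = (-227)² = 51529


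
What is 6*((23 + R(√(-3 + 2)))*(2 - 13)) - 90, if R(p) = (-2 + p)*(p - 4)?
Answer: -2070 + 396*I ≈ -2070.0 + 396.0*I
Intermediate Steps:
R(p) = (-4 + p)*(-2 + p) (R(p) = (-2 + p)*(-4 + p) = (-4 + p)*(-2 + p))
6*((23 + R(√(-3 + 2)))*(2 - 13)) - 90 = 6*((23 + (8 + (√(-3 + 2))² - 6*√(-3 + 2)))*(2 - 13)) - 90 = 6*((23 + (8 + (√(-1))² - 6*I))*(-11)) - 90 = 6*((23 + (8 + I² - 6*I))*(-11)) - 90 = 6*((23 + (8 - 1 - 6*I))*(-11)) - 90 = 6*((23 + (7 - 6*I))*(-11)) - 90 = 6*((30 - 6*I)*(-11)) - 90 = 6*(-330 + 66*I) - 90 = (-1980 + 396*I) - 90 = -2070 + 396*I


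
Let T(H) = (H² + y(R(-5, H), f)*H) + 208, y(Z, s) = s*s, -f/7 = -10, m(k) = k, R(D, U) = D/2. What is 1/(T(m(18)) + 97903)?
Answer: 1/186635 ≈ 5.3581e-6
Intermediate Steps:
R(D, U) = D/2 (R(D, U) = D*(½) = D/2)
f = 70 (f = -7*(-10) = 70)
y(Z, s) = s²
T(H) = 208 + H² + 4900*H (T(H) = (H² + 70²*H) + 208 = (H² + 4900*H) + 208 = 208 + H² + 4900*H)
1/(T(m(18)) + 97903) = 1/((208 + 18² + 4900*18) + 97903) = 1/((208 + 324 + 88200) + 97903) = 1/(88732 + 97903) = 1/186635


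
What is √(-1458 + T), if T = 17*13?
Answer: I*√1237 ≈ 35.171*I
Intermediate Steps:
T = 221
√(-1458 + T) = √(-1458 + 221) = √(-1237) = I*√1237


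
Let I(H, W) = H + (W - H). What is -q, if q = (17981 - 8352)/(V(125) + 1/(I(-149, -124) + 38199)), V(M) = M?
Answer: -366624175/4759376 ≈ -77.032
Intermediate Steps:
I(H, W) = W
q = 366624175/4759376 (q = (17981 - 8352)/(125 + 1/(-124 + 38199)) = 9629/(125 + 1/38075) = 9629/(4759376/38075) = 9629*(38075/4759376) = 366624175/4759376 ≈ 77.032)
-q = -1*366624175/4759376 = -366624175/4759376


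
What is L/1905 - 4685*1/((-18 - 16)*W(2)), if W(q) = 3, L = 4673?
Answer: 1044619/21590 ≈ 48.384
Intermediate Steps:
L/1905 - 4685*1/((-18 - 16)*W(2)) = 4673/1905 - 4685*1/(3*(-18 - 16)) = 4673*(1/1905) - 4685/(3*(-34)) = 4673/1905 - 4685/(-102) = 4673/1905 - 4685*(-1/102) = 4673/1905 + 4685/102 = 1044619/21590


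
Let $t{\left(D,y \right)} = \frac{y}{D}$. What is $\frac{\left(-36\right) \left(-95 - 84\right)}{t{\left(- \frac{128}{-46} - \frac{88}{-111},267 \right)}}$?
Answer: $\frac{6535648}{75739} \approx 86.292$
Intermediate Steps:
$\frac{\left(-36\right) \left(-95 - 84\right)}{t{\left(- \frac{128}{-46} - \frac{88}{-111},267 \right)}} = \frac{\left(-36\right) \left(-95 - 84\right)}{267 \frac{1}{- \frac{128}{-46} - \frac{88}{-111}}} = \frac{\left(-36\right) \left(-179\right)}{267 \frac{1}{\left(-128\right) \left(- \frac{1}{46}\right) - - \frac{88}{111}}} = \frac{6444}{267 \frac{1}{\frac{64}{23} + \frac{88}{111}}} = \frac{6444}{267 \frac{1}{\frac{9128}{2553}}} = \frac{6444}{267 \cdot \frac{2553}{9128}} = \frac{6444}{\frac{681651}{9128}} = 6444 \cdot \frac{9128}{681651} = \frac{6535648}{75739}$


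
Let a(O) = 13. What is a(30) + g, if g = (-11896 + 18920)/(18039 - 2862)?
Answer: 204325/15177 ≈ 13.463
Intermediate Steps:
g = 7024/15177 ≈ 0.46281
a(30) + g = 13 + 7024/15177 = 204325/15177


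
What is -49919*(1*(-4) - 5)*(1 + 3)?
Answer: 1797084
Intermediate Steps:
-49919*(1*(-4) - 5)*(1 + 3) = -49919*(-4 - 5)*4 = -(-449271)*4 = -49919*(-36) = 1797084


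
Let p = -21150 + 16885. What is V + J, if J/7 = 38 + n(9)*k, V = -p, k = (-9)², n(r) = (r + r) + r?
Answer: 19840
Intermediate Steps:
p = -4265
n(r) = 3*r (n(r) = 2*r + r = 3*r)
k = 81
V = 4265 (V = -1*(-4265) = 4265)
J = 15575 (J = 7*(38 + (3*9)*81) = 7*(38 + 27*81) = 7*(38 + 2187) = 7*2225 = 15575)
V + J = 4265 + 15575 = 19840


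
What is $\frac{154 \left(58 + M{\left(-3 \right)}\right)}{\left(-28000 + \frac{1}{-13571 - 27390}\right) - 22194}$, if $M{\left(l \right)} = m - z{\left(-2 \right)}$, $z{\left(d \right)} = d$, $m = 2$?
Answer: $- \frac{391095628}{2055996435} \approx -0.19022$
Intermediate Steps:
$M{\left(l \right)} = 4$ ($M{\left(l \right)} = 2 - -2 = 2 + 2 = 4$)
$\frac{154 \left(58 + M{\left(-3 \right)}\right)}{\left(-28000 + \frac{1}{-13571 - 27390}\right) - 22194} = \frac{154 \left(58 + 4\right)}{\left(-28000 + \frac{1}{-13571 - 27390}\right) - 22194} = \frac{154 \cdot 62}{\left(-28000 + \frac{1}{-40961}\right) - 22194} = \frac{9548}{\left(-28000 - \frac{1}{40961}\right) - 22194} = \frac{9548}{- \frac{1146908001}{40961} - 22194} = \frac{9548}{- \frac{2055996435}{40961}} = 9548 \left(- \frac{40961}{2055996435}\right) = - \frac{391095628}{2055996435}$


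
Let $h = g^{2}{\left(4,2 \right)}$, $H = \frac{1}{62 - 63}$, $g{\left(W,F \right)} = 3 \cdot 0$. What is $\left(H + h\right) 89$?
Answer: $-89$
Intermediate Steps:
$g{\left(W,F \right)} = 0$
$H = -1$ ($H = \frac{1}{-1} = -1$)
$h = 0$ ($h = 0^{2} = 0$)
$\left(H + h\right) 89 = \left(-1 + 0\right) 89 = \left(-1\right) 89 = -89$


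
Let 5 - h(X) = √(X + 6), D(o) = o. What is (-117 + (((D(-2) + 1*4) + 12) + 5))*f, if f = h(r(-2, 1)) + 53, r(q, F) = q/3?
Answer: -5684 + 392*√3/3 ≈ -5457.7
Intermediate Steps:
r(q, F) = q/3 (r(q, F) = q*(⅓) = q/3)
h(X) = 5 - √(6 + X) (h(X) = 5 - √(X + 6) = 5 - √(6 + X))
f = 58 - 4*√3/3 (f = (5 - √(6 + (⅓)*(-2))) + 53 = (5 - √(6 - ⅔)) + 53 = (5 - √(16/3)) + 53 = (5 - 4*√3/3) + 53 = 58 - 4*√3/3 ≈ 55.691)
(-117 + (((D(-2) + 1*4) + 12) + 5))*f = (-117 + (((-2 + 1*4) + 12) + 5))*(58 - 4*√3/3) = (-117 + (((-2 + 4) + 12) + 5))*(58 - 4*√3/3) = (-117 + ((2 + 12) + 5))*(58 - 4*√3/3) = (-117 + (14 + 5))*(58 - 4*√3/3) = (-117 + 19)*(58 - 4*√3/3) = -98*(58 - 4*√3/3) = -5684 + 392*√3/3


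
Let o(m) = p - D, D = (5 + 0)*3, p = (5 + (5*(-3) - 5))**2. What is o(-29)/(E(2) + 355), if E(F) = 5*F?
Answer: 42/73 ≈ 0.57534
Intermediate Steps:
p = 225 (p = (5 + (-15 - 5))**2 = (5 - 20)**2 = (-15)**2 = 225)
D = 15 (D = 5*3 = 15)
o(m) = 210 (o(m) = 225 - 1*15 = 225 - 15 = 210)
o(-29)/(E(2) + 355) = 210/(5*2 + 355) = 210/(10 + 355) = 210/365 = 210*(1/365) = 42/73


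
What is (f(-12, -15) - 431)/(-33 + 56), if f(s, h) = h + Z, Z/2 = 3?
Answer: -440/23 ≈ -19.130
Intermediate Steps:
Z = 6 (Z = 2*3 = 6)
f(s, h) = 6 + h (f(s, h) = h + 6 = 6 + h)
(f(-12, -15) - 431)/(-33 + 56) = ((6 - 15) - 431)/(-33 + 56) = (-9 - 431)/23 = -440*1/23 = -440/23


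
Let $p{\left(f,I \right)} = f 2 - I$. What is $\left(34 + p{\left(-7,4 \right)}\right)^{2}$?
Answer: $256$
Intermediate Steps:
$p{\left(f,I \right)} = - I + 2 f$ ($p{\left(f,I \right)} = 2 f - I = - I + 2 f$)
$\left(34 + p{\left(-7,4 \right)}\right)^{2} = \left(34 + \left(\left(-1\right) 4 + 2 \left(-7\right)\right)\right)^{2} = \left(34 - 18\right)^{2} = 16^{2} = 256$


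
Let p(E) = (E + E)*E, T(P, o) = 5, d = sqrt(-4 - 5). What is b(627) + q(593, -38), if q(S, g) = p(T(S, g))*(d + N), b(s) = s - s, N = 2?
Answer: 100 + 150*I ≈ 100.0 + 150.0*I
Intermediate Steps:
d = 3*I (d = sqrt(-9) = 3*I ≈ 3.0*I)
p(E) = 2*E**2 (p(E) = (2*E)*E = 2*E**2)
b(s) = 0
q(S, g) = 100 + 150*I (q(S, g) = (2*5**2)*(3*I + 2) = (2*25)*(2 + 3*I) = 50*(2 + 3*I) = 100 + 150*I)
b(627) + q(593, -38) = 0 + (100 + 150*I) = 100 + 150*I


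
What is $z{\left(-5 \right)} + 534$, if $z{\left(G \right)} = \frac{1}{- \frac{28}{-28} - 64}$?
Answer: $\frac{33641}{63} \approx 533.98$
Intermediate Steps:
$z{\left(G \right)} = - \frac{1}{63}$ ($z{\left(G \right)} = \frac{1}{\left(-28\right) \left(- \frac{1}{28}\right) - 64} = \frac{1}{1 - 64} = \frac{1}{-63} = - \frac{1}{63}$)
$z{\left(-5 \right)} + 534 = - \frac{1}{63} + 534 = \frac{33641}{63}$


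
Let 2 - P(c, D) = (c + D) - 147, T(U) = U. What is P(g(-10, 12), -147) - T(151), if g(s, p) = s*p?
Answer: 265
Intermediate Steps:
g(s, p) = p*s
P(c, D) = 149 - D - c (P(c, D) = 2 - ((c + D) - 147) = 2 - ((D + c) - 147) = 2 - (-147 + D + c) = 2 + (147 - D - c) = 149 - D - c)
P(g(-10, 12), -147) - T(151) = (149 - 1*(-147) - 12*(-10)) - 1*151 = (149 + 147 - 1*(-120)) - 151 = (149 + 147 + 120) - 151 = 416 - 151 = 265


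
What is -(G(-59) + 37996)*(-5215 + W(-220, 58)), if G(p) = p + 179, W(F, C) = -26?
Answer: 199765956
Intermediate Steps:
G(p) = 179 + p
-(G(-59) + 37996)*(-5215 + W(-220, 58)) = -((179 - 59) + 37996)*(-5215 - 26) = -(120 + 37996)*(-5241) = -38116*(-5241) = -1*(-199765956) = 199765956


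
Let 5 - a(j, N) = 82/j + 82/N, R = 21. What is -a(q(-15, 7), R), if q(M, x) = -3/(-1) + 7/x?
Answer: 815/42 ≈ 19.405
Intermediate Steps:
q(M, x) = 3 + 7/x (q(M, x) = -3*(-1) + 7/x = 3 + 7/x)
a(j, N) = 5 - 82/N - 82/j (a(j, N) = 5 - (82/j + 82/N) = 5 - (82/N + 82/j) = 5 + (-82/N - 82/j) = 5 - 82/N - 82/j)
-a(q(-15, 7), R) = -(5 - 82/21 - 82/(3 + 7/7)) = -(5 - 82*1/21 - 82/(3 + 7*(⅐))) = -(5 - 82/21 - 82/(3 + 1)) = -(5 - 82/21 - 82/4) = -(5 - 82/21 - 82*¼) = -(5 - 82/21 - 41/2) = -1*(-815/42) = 815/42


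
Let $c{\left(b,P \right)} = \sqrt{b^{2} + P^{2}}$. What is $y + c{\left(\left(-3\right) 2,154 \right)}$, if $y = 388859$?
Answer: $388859 + 2 \sqrt{5938} \approx 3.8901 \cdot 10^{5}$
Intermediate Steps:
$c{\left(b,P \right)} = \sqrt{P^{2} + b^{2}}$
$y + c{\left(\left(-3\right) 2,154 \right)} = 388859 + \sqrt{154^{2} + \left(\left(-3\right) 2\right)^{2}} = 388859 + \sqrt{23716 + \left(-6\right)^{2}} = 388859 + \sqrt{23716 + 36} = 388859 + \sqrt{23752} = 388859 + 2 \sqrt{5938}$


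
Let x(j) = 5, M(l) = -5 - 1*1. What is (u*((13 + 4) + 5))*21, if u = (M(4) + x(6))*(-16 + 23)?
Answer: -3234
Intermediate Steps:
M(l) = -6 (M(l) = -5 - 1 = -6)
u = -7 (u = (-6 + 5)*(-16 + 23) = -1*7 = -7)
(u*((13 + 4) + 5))*21 = -7*((13 + 4) + 5)*21 = -7*(17 + 5)*21 = -7*22*21 = -154*21 = -3234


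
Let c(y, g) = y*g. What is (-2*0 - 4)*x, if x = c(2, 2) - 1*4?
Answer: 0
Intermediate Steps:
c(y, g) = g*y
x = 0 (x = 2*2 - 1*4 = 4 - 4 = 0)
(-2*0 - 4)*x = (-2*0 - 4)*0 = (0 - 4)*0 = -4*0 = 0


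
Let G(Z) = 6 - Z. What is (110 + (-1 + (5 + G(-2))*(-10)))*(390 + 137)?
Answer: -11067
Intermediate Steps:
(110 + (-1 + (5 + G(-2))*(-10)))*(390 + 137) = (110 + (-1 + (5 + (6 - 1*(-2)))*(-10)))*(390 + 137) = (110 + (-1 + (5 + (6 + 2))*(-10)))*527 = (110 + (-1 + (5 + 8)*(-10)))*527 = (110 + (-1 + 13*(-10)))*527 = (110 + (-1 - 130))*527 = (110 - 131)*527 = -21*527 = -11067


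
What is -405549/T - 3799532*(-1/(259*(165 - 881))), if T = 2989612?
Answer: -2858583272585/138601401932 ≈ -20.624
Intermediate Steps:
-405549/T - 3799532*(-1/(259*(165 - 881))) = -405549/2989612 - 3799532*(-1/(259*(165 - 881))) = -405549*1/2989612 - 3799532/((-716*(-259))) = -405549/2989612 - 3799532/185444 = -405549/2989612 - 3799532*1/185444 = -405549/2989612 - 949883/46361 = -2858583272585/138601401932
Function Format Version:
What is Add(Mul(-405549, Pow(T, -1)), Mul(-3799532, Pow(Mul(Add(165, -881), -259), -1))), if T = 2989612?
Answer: Rational(-2858583272585, 138601401932) ≈ -20.624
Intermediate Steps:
Add(Mul(-405549, Pow(T, -1)), Mul(-3799532, Pow(Mul(Add(165, -881), -259), -1))) = Add(Mul(-405549, Pow(2989612, -1)), Mul(-3799532, Pow(Mul(Add(165, -881), -259), -1))) = Add(Mul(-405549, Rational(1, 2989612)), Mul(-3799532, Pow(Mul(-716, -259), -1))) = Add(Rational(-405549, 2989612), Mul(-3799532, Pow(185444, -1))) = Add(Rational(-405549, 2989612), Mul(-3799532, Rational(1, 185444))) = Add(Rational(-405549, 2989612), Rational(-949883, 46361)) = Rational(-2858583272585, 138601401932)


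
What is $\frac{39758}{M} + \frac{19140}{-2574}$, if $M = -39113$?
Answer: $- \frac{12893332}{1525407} \approx -8.4524$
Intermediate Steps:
$\frac{39758}{M} + \frac{19140}{-2574} = \frac{39758}{-39113} + \frac{19140}{-2574} = 39758 \left(- \frac{1}{39113}\right) + 19140 \left(- \frac{1}{2574}\right) = - \frac{39758}{39113} - \frac{290}{39} = - \frac{12893332}{1525407}$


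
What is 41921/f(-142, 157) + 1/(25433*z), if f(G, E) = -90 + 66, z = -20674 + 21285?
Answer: -651434020499/372949512 ≈ -1746.7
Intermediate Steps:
z = 611
f(G, E) = -24
41921/f(-142, 157) + 1/(25433*z) = 41921/(-24) + 1/(25433*611) = 41921*(-1/24) + (1/25433)*(1/611) = -41921/24 + 1/15539563 = -651434020499/372949512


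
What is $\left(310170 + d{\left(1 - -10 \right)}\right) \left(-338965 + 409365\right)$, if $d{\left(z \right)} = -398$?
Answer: $21807948800$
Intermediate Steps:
$\left(310170 + d{\left(1 - -10 \right)}\right) \left(-338965 + 409365\right) = \left(310170 - 398\right) \left(-338965 + 409365\right) = 309772 \cdot 70400 = 21807948800$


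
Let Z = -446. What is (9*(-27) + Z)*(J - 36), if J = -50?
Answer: 59254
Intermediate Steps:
(9*(-27) + Z)*(J - 36) = (9*(-27) - 446)*(-50 - 36) = (-243 - 446)*(-86) = -689*(-86) = 59254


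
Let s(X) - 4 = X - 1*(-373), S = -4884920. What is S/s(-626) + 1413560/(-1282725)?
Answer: 417710468704/21293235 ≈ 19617.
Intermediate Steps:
s(X) = 377 + X (s(X) = 4 + (X - 1*(-373)) = 4 + (X + 373) = 4 + (373 + X) = 377 + X)
S/s(-626) + 1413560/(-1282725) = -4884920/(377 - 626) + 1413560/(-1282725) = -4884920/(-249) + 1413560*(-1/1282725) = -4884920*(-1/249) - 282712/256545 = 4884920/249 - 282712/256545 = 417710468704/21293235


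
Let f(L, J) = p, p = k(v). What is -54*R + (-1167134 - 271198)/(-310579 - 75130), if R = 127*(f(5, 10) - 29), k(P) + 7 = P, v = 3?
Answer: 87292784958/385709 ≈ 2.2632e+5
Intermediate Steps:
k(P) = -7 + P
p = -4 (p = -7 + 3 = -4)
f(L, J) = -4
R = -4191 (R = 127*(-4 - 29) = 127*(-33) = -4191)
-54*R + (-1167134 - 271198)/(-310579 - 75130) = -54*(-4191) + (-1167134 - 271198)/(-310579 - 75130) = 226314 - 1438332/(-385709) = 226314 - 1438332*(-1/385709) = 226314 + 1438332/385709 = 87292784958/385709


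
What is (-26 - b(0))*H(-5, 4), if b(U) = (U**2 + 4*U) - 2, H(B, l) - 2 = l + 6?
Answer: -288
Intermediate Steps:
H(B, l) = 8 + l (H(B, l) = 2 + (l + 6) = 2 + (6 + l) = 8 + l)
b(U) = -2 + U**2 + 4*U
(-26 - b(0))*H(-5, 4) = (-26 - (-2 + 0**2 + 4*0))*(8 + 4) = (-26 - (-2 + 0 + 0))*12 = (-26 - 1*(-2))*12 = (-26 + 2)*12 = -24*12 = -288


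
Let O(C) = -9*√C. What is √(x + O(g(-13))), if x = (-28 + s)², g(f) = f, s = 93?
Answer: √(4225 - 9*I*√13) ≈ 65.0 - 0.2496*I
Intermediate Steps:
x = 4225 (x = (-28 + 93)² = 65² = 4225)
√(x + O(g(-13))) = √(4225 - 9*I*√13)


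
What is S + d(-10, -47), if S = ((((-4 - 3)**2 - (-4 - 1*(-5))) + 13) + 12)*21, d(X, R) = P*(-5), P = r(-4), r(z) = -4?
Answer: 1553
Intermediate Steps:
P = -4
d(X, R) = 20 (d(X, R) = -4*(-5) = 20)
S = 1533 (S = ((((-7)**2 - (-4 + 5)) + 13) + 12)*21 = (((49 - 1*1) + 13) + 12)*21 = (((49 - 1) + 13) + 12)*21 = ((48 + 13) + 12)*21 = (61 + 12)*21 = 73*21 = 1533)
S + d(-10, -47) = 1533 + 20 = 1553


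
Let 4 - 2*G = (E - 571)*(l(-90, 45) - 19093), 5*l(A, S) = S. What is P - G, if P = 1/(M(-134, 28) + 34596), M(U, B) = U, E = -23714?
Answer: 7985792002217/34462 ≈ 2.3173e+8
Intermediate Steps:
l(A, S) = S/5
P = 1/34462 (P = 1/(-134 + 34596) = 1/34462 ≈ 2.9017e-5)
G = -231727468 (G = 2 - (-23714 - 571)*((⅕)*45 - 19093)/2 = 2 - (-24285)*(9 - 19093)/2 = 2 - (-24285)*(-19084)/2 = 2 - ½*463454940 = 2 - 231727470 = -231727468)
P - G = 1/34462 - 1*(-231727468) = 1/34462 + 231727468 = 7985792002217/34462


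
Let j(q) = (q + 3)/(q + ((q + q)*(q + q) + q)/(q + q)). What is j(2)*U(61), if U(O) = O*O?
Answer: 37210/13 ≈ 2862.3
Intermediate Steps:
U(O) = O²
j(q) = (3 + q)/(q + (q + 4*q²)/(2*q)) (j(q) = (3 + q)/(q + ((2*q)*(2*q) + q)/((2*q))) = (3 + q)/(q + (4*q² + q)*(1/(2*q))) = (3 + q)/(q + (q + 4*q²)*(1/(2*q))) = (3 + q)/(q + (q + 4*q²)/(2*q)))
j(2)*U(61) = (2*(3 + 2)/(1 + 6*2))*61² = (2*5/(1 + 12))*3721 = (2*5/13)*3721 = (2*(1/13)*5)*3721 = (10/13)*3721 = 37210/13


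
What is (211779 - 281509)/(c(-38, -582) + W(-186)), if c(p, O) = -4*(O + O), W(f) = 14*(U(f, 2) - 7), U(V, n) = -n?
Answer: -6973/453 ≈ -15.393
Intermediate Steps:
W(f) = -126 (W(f) = 14*(-1*2 - 7) = 14*(-2 - 7) = 14*(-9) = -126)
c(p, O) = -8*O
(211779 - 281509)/(c(-38, -582) + W(-186)) = (211779 - 281509)/(-8*(-582) - 126) = -69730/(4656 - 126) = -69730/4530 = -69730*1/4530 = -6973/453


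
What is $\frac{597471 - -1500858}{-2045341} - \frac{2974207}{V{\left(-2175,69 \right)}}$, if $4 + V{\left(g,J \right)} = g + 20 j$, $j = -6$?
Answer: $\frac{6078443461216}{4702238959} \approx 1292.7$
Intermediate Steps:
$V{\left(g,J \right)} = -124 + g$ ($V{\left(g,J \right)} = -4 + \left(g + 20 \left(-6\right)\right) = -4 + \left(g - 120\right) = -4 + \left(-120 + g\right) = -124 + g$)
$\frac{597471 - -1500858}{-2045341} - \frac{2974207}{V{\left(-2175,69 \right)}} = \frac{597471 - -1500858}{-2045341} - \frac{2974207}{-124 - 2175} = \left(597471 + 1500858\right) \left(- \frac{1}{2045341}\right) - \frac{2974207}{-2299} = 2098329 \left(- \frac{1}{2045341}\right) - - \frac{2974207}{2299} = - \frac{2098329}{2045341} + \frac{2974207}{2299} = \frac{6078443461216}{4702238959}$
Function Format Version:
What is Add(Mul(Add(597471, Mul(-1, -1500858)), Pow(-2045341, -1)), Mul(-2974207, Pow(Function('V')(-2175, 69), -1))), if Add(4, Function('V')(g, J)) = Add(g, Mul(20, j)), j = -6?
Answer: Rational(6078443461216, 4702238959) ≈ 1292.7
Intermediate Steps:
Function('V')(g, J) = Add(-124, g) (Function('V')(g, J) = Add(-4, Add(g, Mul(20, -6))) = Add(-4, Add(g, -120)) = Add(-4, Add(-120, g)) = Add(-124, g))
Add(Mul(Add(597471, Mul(-1, -1500858)), Pow(-2045341, -1)), Mul(-2974207, Pow(Function('V')(-2175, 69), -1))) = Add(Mul(Add(597471, Mul(-1, -1500858)), Pow(-2045341, -1)), Mul(-2974207, Pow(Add(-124, -2175), -1))) = Add(Mul(Add(597471, 1500858), Rational(-1, 2045341)), Mul(-2974207, Pow(-2299, -1))) = Add(Mul(2098329, Rational(-1, 2045341)), Mul(-2974207, Rational(-1, 2299))) = Add(Rational(-2098329, 2045341), Rational(2974207, 2299)) = Rational(6078443461216, 4702238959)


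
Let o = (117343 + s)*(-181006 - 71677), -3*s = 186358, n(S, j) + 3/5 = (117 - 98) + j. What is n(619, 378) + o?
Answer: -209311220519/15 ≈ -1.3954e+10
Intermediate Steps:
n(S, j) = 92/5 + j (n(S, j) = -3/5 + ((117 - 98) + j) = -3/5 + (19 + j) = 92/5 + j)
s = -186358/3 (s = -1/3*186358 = -186358/3 ≈ -62119.)
o = -41862245293/3 (o = (117343 - 186358/3)*(-181006 - 71677) = (165671/3)*(-252683) = -41862245293/3 ≈ -1.3954e+10)
n(619, 378) + o = (92/5 + 378) - 41862245293/3 = 1982/5 - 41862245293/3 = -209311220519/15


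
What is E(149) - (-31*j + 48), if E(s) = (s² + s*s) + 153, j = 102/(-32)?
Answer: 710531/16 ≈ 44408.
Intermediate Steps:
j = -51/16 (j = 102*(-1/32) = -51/16 ≈ -3.1875)
E(s) = 153 + 2*s² (E(s) = (s² + s²) + 153 = 2*s² + 153 = 153 + 2*s²)
E(149) - (-31*j + 48) = (153 + 2*149²) - (-31*(-51/16) + 48) = (153 + 2*22201) - (1581/16 + 48) = (153 + 44402) - 1*2349/16 = 44555 - 2349/16 = 710531/16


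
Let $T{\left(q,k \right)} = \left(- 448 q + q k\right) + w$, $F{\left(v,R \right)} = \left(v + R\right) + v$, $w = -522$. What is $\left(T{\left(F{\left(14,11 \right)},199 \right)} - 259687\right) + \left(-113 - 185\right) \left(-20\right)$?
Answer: $-263960$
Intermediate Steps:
$F{\left(v,R \right)} = R + 2 v$ ($F{\left(v,R \right)} = \left(R + v\right) + v = R + 2 v$)
$T{\left(q,k \right)} = -522 - 448 q + k q$ ($T{\left(q,k \right)} = \left(- 448 q + q k\right) - 522 = \left(- 448 q + k q\right) - 522 = -522 - 448 q + k q$)
$\left(T{\left(F{\left(14,11 \right)},199 \right)} - 259687\right) + \left(-113 - 185\right) \left(-20\right) = \left(\left(-522 - 448 \left(11 + 2 \cdot 14\right) + 199 \left(11 + 2 \cdot 14\right)\right) - 259687\right) + \left(-113 - 185\right) \left(-20\right) = \left(\left(-522 - 448 \left(11 + 28\right) + 199 \left(11 + 28\right)\right) - 259687\right) - -5960 = \left(\left(-522 - 17472 + 199 \cdot 39\right) - 259687\right) + 5960 = \left(\left(-522 - 17472 + 7761\right) - 259687\right) + 5960 = \left(-10233 - 259687\right) + 5960 = -269920 + 5960 = -263960$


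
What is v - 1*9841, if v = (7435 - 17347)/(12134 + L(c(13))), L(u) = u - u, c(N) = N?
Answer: -59710303/6067 ≈ -9841.8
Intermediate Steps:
L(u) = 0
v = -4956/6067 (v = (7435 - 17347)/(12134 + 0) = -9912/12134 = -9912*1/12134 = -4956/6067 ≈ -0.81688)
v - 1*9841 = -4956/6067 - 1*9841 = -4956/6067 - 9841 = -59710303/6067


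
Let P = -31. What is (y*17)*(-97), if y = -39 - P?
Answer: 13192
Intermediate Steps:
y = -8 (y = -39 - 1*(-31) = -39 + 31 = -8)
(y*17)*(-97) = -8*17*(-97) = -136*(-97) = 13192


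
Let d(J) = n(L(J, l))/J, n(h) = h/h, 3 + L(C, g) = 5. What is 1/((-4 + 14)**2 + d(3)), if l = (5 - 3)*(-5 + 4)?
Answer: 3/301 ≈ 0.0099668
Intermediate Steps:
l = -2 (l = 2*(-1) = -2)
L(C, g) = 2 (L(C, g) = -3 + 5 = 2)
n(h) = 1
d(J) = 1/J
1/((-4 + 14)**2 + d(3)) = 1/((-4 + 14)**2 + 1/3) = 1/(10**2 + 1/3) = 1/(100 + 1/3) = 1/(301/3) = 3/301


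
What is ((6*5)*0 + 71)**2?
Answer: 5041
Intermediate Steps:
((6*5)*0 + 71)**2 = (30*0 + 71)**2 = (0 + 71)**2 = 71**2 = 5041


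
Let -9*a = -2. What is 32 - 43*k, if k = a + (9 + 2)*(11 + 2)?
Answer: -55139/9 ≈ -6126.6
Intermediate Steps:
a = 2/9 (a = -1/9*(-2) = 2/9 ≈ 0.22222)
k = 1289/9 (k = 2/9 + (9 + 2)*(11 + 2) = 2/9 + 11*13 = 2/9 + 143 = 1289/9 ≈ 143.22)
32 - 43*k = 32 - 43*1289/9 = 32 - 55427/9 = -55139/9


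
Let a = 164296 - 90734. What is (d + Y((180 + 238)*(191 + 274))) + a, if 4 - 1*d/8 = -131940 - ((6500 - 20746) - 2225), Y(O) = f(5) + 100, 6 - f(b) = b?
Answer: 997447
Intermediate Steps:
f(b) = 6 - b
a = 73562
Y(O) = 101 (Y(O) = (6 - 1*5) + 100 = (6 - 5) + 100 = 1 + 100 = 101)
d = 923784 (d = 32 - 8*(-131940 - ((6500 - 20746) - 2225)) = 32 - 8*(-131940 - (-14246 - 2225)) = 32 - 8*(-131940 - 1*(-16471)) = 32 - 8*(-131940 + 16471) = 32 - 8*(-115469) = 32 + 923752 = 923784)
(d + Y((180 + 238)*(191 + 274))) + a = (923784 + 101) + 73562 = 923885 + 73562 = 997447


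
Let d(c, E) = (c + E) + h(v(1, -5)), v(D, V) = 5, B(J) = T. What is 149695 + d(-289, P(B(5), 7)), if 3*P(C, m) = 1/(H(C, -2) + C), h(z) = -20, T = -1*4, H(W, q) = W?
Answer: 3585263/24 ≈ 1.4939e+5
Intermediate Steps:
T = -4
B(J) = -4
P(C, m) = 1/(6*C) (P(C, m) = 1/(3*(C + C)) = 1/(3*((2*C))) = (1/(2*C))/3 = 1/(6*C))
d(c, E) = -20 + E + c (d(c, E) = (c + E) - 20 = (E + c) - 20 = -20 + E + c)
149695 + d(-289, P(B(5), 7)) = 149695 + (-20 + (1/6)/(-4) - 289) = 149695 + (-20 + (1/6)*(-1/4) - 289) = 149695 + (-20 - 1/24 - 289) = 149695 - 7417/24 = 3585263/24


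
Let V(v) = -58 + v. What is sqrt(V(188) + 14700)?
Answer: sqrt(14830) ≈ 121.78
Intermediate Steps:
sqrt(V(188) + 14700) = sqrt((-58 + 188) + 14700) = sqrt(130 + 14700) = sqrt(14830)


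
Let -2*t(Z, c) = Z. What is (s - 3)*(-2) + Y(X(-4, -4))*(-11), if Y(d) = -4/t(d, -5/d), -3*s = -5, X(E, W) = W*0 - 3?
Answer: 32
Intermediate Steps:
X(E, W) = -3 (X(E, W) = 0 - 3 = -3)
t(Z, c) = -Z/2
s = 5/3 (s = -⅓*(-5) = 5/3 ≈ 1.6667)
Y(d) = 8/d (Y(d) = -4*(-2/d) = -(-8)/d = 8/d)
(s - 3)*(-2) + Y(X(-4, -4))*(-11) = (5/3 - 3)*(-2) + (8/(-3))*(-11) = -4/3*(-2) + (8*(-⅓))*(-11) = 8/3 - 8/3*(-11) = 8/3 + 88/3 = 32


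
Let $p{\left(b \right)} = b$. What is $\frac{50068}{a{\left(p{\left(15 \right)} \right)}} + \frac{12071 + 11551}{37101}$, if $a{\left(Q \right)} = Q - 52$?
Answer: $- \frac{618899618}{457579} \approx -1352.6$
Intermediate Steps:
$a{\left(Q \right)} = -52 + Q$
$\frac{50068}{a{\left(p{\left(15 \right)} \right)}} + \frac{12071 + 11551}{37101} = \frac{50068}{-52 + 15} + \frac{12071 + 11551}{37101} = \frac{50068}{-37} + 23622 \cdot \frac{1}{37101} = 50068 \left(- \frac{1}{37}\right) + \frac{7874}{12367} = - \frac{50068}{37} + \frac{7874}{12367} = - \frac{618899618}{457579}$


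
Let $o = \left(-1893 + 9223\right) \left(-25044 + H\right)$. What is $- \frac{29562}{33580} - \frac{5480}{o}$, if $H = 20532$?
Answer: $- \frac{6109492657}{6941187480} \approx -0.88018$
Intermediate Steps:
$o = -33072960$ ($o = \left(-1893 + 9223\right) \left(-25044 + 20532\right) = 7330 \left(-4512\right) = -33072960$)
$- \frac{29562}{33580} - \frac{5480}{o} = - \frac{29562}{33580} - \frac{5480}{-33072960} = \left(-29562\right) \frac{1}{33580} - - \frac{137}{826824} = - \frac{14781}{16790} + \frac{137}{826824} = - \frac{6109492657}{6941187480}$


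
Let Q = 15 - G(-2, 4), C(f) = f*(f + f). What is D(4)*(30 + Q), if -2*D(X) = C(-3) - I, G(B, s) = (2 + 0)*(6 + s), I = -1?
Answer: -475/2 ≈ -237.50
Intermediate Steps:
G(B, s) = 12 + 2*s (G(B, s) = 2*(6 + s) = 12 + 2*s)
C(f) = 2*f² (C(f) = f*(2*f) = 2*f²)
D(X) = -19/2 (D(X) = -(2*(-3)² - 1*(-1))/2 = -(2*9 + 1)/2 = -(18 + 1)/2 = -½*19 = -19/2)
Q = -5 (Q = 15 - (12 + 2*4) = 15 - (12 + 8) = 15 - 1*20 = 15 - 20 = -5)
D(4)*(30 + Q) = -19*(30 - 5)/2 = -19/2*25 = -475/2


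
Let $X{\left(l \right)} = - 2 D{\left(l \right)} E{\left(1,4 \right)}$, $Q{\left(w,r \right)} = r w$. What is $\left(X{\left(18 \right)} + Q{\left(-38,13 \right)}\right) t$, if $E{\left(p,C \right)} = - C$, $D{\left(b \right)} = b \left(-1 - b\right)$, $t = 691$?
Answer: $-2231930$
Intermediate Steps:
$X{\left(l \right)} = - 8 l \left(1 + l\right)$ ($X{\left(l \right)} = - 2 \left(- l \left(1 + l\right)\right) \left(\left(-1\right) 4\right) = 2 l \left(1 + l\right) \left(-4\right) = - 8 l \left(1 + l\right)$)
$\left(X{\left(18 \right)} + Q{\left(-38,13 \right)}\right) t = \left(\left(-8\right) 18 \left(1 + 18\right) + 13 \left(-38\right)\right) 691 = \left(\left(-8\right) 18 \cdot 19 - 494\right) 691 = \left(-2736 - 494\right) 691 = \left(-3230\right) 691 = -2231930$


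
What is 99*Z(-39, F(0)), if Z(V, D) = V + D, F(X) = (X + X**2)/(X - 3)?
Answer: -3861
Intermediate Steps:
F(X) = (X + X**2)/(-3 + X)
Z(V, D) = D + V
99*Z(-39, F(0)) = 99*(0*(1 + 0)/(-3 + 0) - 39) = 99*(0*1/(-3) - 39) = 99*(0*(-1/3)*1 - 39) = 99*(0 - 39) = 99*(-39) = -3861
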